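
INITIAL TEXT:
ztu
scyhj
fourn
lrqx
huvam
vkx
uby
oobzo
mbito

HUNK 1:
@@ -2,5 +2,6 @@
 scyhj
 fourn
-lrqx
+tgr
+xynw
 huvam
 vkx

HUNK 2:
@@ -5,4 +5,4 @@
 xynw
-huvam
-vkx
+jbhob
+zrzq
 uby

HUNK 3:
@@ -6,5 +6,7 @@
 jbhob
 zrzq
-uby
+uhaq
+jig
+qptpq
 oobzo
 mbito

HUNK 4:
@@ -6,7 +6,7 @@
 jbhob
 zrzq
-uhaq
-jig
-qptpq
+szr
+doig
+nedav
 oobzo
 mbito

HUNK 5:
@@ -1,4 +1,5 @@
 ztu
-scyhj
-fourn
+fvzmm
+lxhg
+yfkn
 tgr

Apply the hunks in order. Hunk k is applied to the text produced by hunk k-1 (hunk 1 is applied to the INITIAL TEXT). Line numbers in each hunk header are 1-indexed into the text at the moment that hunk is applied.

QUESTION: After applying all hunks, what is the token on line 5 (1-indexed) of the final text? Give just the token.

Answer: tgr

Derivation:
Hunk 1: at line 2 remove [lrqx] add [tgr,xynw] -> 10 lines: ztu scyhj fourn tgr xynw huvam vkx uby oobzo mbito
Hunk 2: at line 5 remove [huvam,vkx] add [jbhob,zrzq] -> 10 lines: ztu scyhj fourn tgr xynw jbhob zrzq uby oobzo mbito
Hunk 3: at line 6 remove [uby] add [uhaq,jig,qptpq] -> 12 lines: ztu scyhj fourn tgr xynw jbhob zrzq uhaq jig qptpq oobzo mbito
Hunk 4: at line 6 remove [uhaq,jig,qptpq] add [szr,doig,nedav] -> 12 lines: ztu scyhj fourn tgr xynw jbhob zrzq szr doig nedav oobzo mbito
Hunk 5: at line 1 remove [scyhj,fourn] add [fvzmm,lxhg,yfkn] -> 13 lines: ztu fvzmm lxhg yfkn tgr xynw jbhob zrzq szr doig nedav oobzo mbito
Final line 5: tgr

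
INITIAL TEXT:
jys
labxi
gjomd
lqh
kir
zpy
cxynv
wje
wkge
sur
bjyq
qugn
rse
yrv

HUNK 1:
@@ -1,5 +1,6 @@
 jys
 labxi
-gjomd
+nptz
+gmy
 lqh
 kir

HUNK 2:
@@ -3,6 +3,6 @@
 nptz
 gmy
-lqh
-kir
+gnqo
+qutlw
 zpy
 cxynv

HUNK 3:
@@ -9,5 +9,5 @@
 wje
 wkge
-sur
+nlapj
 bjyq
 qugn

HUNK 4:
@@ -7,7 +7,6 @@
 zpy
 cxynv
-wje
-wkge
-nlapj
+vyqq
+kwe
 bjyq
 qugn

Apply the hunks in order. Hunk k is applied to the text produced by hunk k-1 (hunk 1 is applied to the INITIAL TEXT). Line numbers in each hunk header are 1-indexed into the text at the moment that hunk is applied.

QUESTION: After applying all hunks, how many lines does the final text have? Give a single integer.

Hunk 1: at line 1 remove [gjomd] add [nptz,gmy] -> 15 lines: jys labxi nptz gmy lqh kir zpy cxynv wje wkge sur bjyq qugn rse yrv
Hunk 2: at line 3 remove [lqh,kir] add [gnqo,qutlw] -> 15 lines: jys labxi nptz gmy gnqo qutlw zpy cxynv wje wkge sur bjyq qugn rse yrv
Hunk 3: at line 9 remove [sur] add [nlapj] -> 15 lines: jys labxi nptz gmy gnqo qutlw zpy cxynv wje wkge nlapj bjyq qugn rse yrv
Hunk 4: at line 7 remove [wje,wkge,nlapj] add [vyqq,kwe] -> 14 lines: jys labxi nptz gmy gnqo qutlw zpy cxynv vyqq kwe bjyq qugn rse yrv
Final line count: 14

Answer: 14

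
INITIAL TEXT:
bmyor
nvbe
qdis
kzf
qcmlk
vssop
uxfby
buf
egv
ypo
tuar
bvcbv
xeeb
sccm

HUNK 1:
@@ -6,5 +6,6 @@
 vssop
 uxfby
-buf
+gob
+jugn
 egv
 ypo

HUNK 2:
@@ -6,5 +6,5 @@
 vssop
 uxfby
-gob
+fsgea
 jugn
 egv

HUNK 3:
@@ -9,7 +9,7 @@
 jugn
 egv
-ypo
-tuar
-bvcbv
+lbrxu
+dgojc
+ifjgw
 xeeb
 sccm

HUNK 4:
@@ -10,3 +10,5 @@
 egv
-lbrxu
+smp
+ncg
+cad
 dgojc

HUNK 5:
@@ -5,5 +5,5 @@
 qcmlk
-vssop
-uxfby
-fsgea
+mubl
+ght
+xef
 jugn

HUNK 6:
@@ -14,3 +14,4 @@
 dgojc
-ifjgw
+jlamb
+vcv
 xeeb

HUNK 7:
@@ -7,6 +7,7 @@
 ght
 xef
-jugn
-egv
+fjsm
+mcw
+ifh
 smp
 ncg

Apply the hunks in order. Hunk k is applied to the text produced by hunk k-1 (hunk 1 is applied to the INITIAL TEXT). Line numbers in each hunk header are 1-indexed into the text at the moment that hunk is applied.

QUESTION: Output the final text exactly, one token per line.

Answer: bmyor
nvbe
qdis
kzf
qcmlk
mubl
ght
xef
fjsm
mcw
ifh
smp
ncg
cad
dgojc
jlamb
vcv
xeeb
sccm

Derivation:
Hunk 1: at line 6 remove [buf] add [gob,jugn] -> 15 lines: bmyor nvbe qdis kzf qcmlk vssop uxfby gob jugn egv ypo tuar bvcbv xeeb sccm
Hunk 2: at line 6 remove [gob] add [fsgea] -> 15 lines: bmyor nvbe qdis kzf qcmlk vssop uxfby fsgea jugn egv ypo tuar bvcbv xeeb sccm
Hunk 3: at line 9 remove [ypo,tuar,bvcbv] add [lbrxu,dgojc,ifjgw] -> 15 lines: bmyor nvbe qdis kzf qcmlk vssop uxfby fsgea jugn egv lbrxu dgojc ifjgw xeeb sccm
Hunk 4: at line 10 remove [lbrxu] add [smp,ncg,cad] -> 17 lines: bmyor nvbe qdis kzf qcmlk vssop uxfby fsgea jugn egv smp ncg cad dgojc ifjgw xeeb sccm
Hunk 5: at line 5 remove [vssop,uxfby,fsgea] add [mubl,ght,xef] -> 17 lines: bmyor nvbe qdis kzf qcmlk mubl ght xef jugn egv smp ncg cad dgojc ifjgw xeeb sccm
Hunk 6: at line 14 remove [ifjgw] add [jlamb,vcv] -> 18 lines: bmyor nvbe qdis kzf qcmlk mubl ght xef jugn egv smp ncg cad dgojc jlamb vcv xeeb sccm
Hunk 7: at line 7 remove [jugn,egv] add [fjsm,mcw,ifh] -> 19 lines: bmyor nvbe qdis kzf qcmlk mubl ght xef fjsm mcw ifh smp ncg cad dgojc jlamb vcv xeeb sccm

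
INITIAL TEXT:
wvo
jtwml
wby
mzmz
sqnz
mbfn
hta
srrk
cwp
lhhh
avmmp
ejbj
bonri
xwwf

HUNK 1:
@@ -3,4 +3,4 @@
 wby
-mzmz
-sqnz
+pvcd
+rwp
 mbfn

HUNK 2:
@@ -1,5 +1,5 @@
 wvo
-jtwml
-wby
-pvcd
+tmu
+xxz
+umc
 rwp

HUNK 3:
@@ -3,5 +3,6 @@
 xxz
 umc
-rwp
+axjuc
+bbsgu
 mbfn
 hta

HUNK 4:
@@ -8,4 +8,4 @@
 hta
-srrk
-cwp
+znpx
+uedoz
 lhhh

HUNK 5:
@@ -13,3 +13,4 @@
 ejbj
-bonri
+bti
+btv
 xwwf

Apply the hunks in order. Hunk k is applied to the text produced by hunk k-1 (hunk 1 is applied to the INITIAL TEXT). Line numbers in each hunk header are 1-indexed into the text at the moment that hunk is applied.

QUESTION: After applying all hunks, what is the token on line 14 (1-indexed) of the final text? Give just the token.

Hunk 1: at line 3 remove [mzmz,sqnz] add [pvcd,rwp] -> 14 lines: wvo jtwml wby pvcd rwp mbfn hta srrk cwp lhhh avmmp ejbj bonri xwwf
Hunk 2: at line 1 remove [jtwml,wby,pvcd] add [tmu,xxz,umc] -> 14 lines: wvo tmu xxz umc rwp mbfn hta srrk cwp lhhh avmmp ejbj bonri xwwf
Hunk 3: at line 3 remove [rwp] add [axjuc,bbsgu] -> 15 lines: wvo tmu xxz umc axjuc bbsgu mbfn hta srrk cwp lhhh avmmp ejbj bonri xwwf
Hunk 4: at line 8 remove [srrk,cwp] add [znpx,uedoz] -> 15 lines: wvo tmu xxz umc axjuc bbsgu mbfn hta znpx uedoz lhhh avmmp ejbj bonri xwwf
Hunk 5: at line 13 remove [bonri] add [bti,btv] -> 16 lines: wvo tmu xxz umc axjuc bbsgu mbfn hta znpx uedoz lhhh avmmp ejbj bti btv xwwf
Final line 14: bti

Answer: bti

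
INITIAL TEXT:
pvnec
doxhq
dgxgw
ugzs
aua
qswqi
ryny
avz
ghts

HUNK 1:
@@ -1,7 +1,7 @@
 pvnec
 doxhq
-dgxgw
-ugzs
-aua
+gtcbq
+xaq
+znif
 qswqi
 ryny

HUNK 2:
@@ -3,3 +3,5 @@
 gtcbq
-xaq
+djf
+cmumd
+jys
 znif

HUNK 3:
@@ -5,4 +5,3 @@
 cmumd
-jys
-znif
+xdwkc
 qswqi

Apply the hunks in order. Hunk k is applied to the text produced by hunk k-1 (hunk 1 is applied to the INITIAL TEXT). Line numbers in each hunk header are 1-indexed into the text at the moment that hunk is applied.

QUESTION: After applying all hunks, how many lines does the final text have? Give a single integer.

Hunk 1: at line 1 remove [dgxgw,ugzs,aua] add [gtcbq,xaq,znif] -> 9 lines: pvnec doxhq gtcbq xaq znif qswqi ryny avz ghts
Hunk 2: at line 3 remove [xaq] add [djf,cmumd,jys] -> 11 lines: pvnec doxhq gtcbq djf cmumd jys znif qswqi ryny avz ghts
Hunk 3: at line 5 remove [jys,znif] add [xdwkc] -> 10 lines: pvnec doxhq gtcbq djf cmumd xdwkc qswqi ryny avz ghts
Final line count: 10

Answer: 10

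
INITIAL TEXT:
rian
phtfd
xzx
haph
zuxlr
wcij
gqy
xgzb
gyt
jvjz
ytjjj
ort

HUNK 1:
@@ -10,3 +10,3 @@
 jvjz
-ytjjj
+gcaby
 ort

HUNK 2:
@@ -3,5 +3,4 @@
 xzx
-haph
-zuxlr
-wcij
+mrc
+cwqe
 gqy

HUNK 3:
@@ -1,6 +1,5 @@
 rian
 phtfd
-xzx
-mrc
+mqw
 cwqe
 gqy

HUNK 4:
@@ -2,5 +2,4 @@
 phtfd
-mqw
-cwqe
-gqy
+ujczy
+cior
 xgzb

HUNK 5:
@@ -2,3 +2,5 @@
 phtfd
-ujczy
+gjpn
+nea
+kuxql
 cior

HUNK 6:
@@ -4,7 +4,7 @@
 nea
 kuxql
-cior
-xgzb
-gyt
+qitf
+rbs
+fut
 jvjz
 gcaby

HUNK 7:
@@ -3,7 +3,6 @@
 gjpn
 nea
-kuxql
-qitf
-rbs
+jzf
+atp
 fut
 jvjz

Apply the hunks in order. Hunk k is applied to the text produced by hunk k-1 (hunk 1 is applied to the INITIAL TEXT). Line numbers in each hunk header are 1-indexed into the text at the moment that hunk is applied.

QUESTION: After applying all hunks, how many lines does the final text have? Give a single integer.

Hunk 1: at line 10 remove [ytjjj] add [gcaby] -> 12 lines: rian phtfd xzx haph zuxlr wcij gqy xgzb gyt jvjz gcaby ort
Hunk 2: at line 3 remove [haph,zuxlr,wcij] add [mrc,cwqe] -> 11 lines: rian phtfd xzx mrc cwqe gqy xgzb gyt jvjz gcaby ort
Hunk 3: at line 1 remove [xzx,mrc] add [mqw] -> 10 lines: rian phtfd mqw cwqe gqy xgzb gyt jvjz gcaby ort
Hunk 4: at line 2 remove [mqw,cwqe,gqy] add [ujczy,cior] -> 9 lines: rian phtfd ujczy cior xgzb gyt jvjz gcaby ort
Hunk 5: at line 2 remove [ujczy] add [gjpn,nea,kuxql] -> 11 lines: rian phtfd gjpn nea kuxql cior xgzb gyt jvjz gcaby ort
Hunk 6: at line 4 remove [cior,xgzb,gyt] add [qitf,rbs,fut] -> 11 lines: rian phtfd gjpn nea kuxql qitf rbs fut jvjz gcaby ort
Hunk 7: at line 3 remove [kuxql,qitf,rbs] add [jzf,atp] -> 10 lines: rian phtfd gjpn nea jzf atp fut jvjz gcaby ort
Final line count: 10

Answer: 10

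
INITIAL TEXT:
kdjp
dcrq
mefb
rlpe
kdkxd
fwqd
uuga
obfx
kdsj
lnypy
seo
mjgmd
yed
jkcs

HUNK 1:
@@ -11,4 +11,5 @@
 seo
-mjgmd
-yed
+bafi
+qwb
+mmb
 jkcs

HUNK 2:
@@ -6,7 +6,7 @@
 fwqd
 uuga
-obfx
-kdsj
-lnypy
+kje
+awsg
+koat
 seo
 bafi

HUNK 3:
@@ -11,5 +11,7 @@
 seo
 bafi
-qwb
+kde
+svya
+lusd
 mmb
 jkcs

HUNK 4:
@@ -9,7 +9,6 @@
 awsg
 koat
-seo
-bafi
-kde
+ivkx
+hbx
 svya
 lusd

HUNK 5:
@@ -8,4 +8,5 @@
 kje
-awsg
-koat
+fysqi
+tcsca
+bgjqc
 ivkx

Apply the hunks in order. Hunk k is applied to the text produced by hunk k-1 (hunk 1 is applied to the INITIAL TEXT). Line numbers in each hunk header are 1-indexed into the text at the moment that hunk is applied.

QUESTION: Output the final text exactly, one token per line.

Answer: kdjp
dcrq
mefb
rlpe
kdkxd
fwqd
uuga
kje
fysqi
tcsca
bgjqc
ivkx
hbx
svya
lusd
mmb
jkcs

Derivation:
Hunk 1: at line 11 remove [mjgmd,yed] add [bafi,qwb,mmb] -> 15 lines: kdjp dcrq mefb rlpe kdkxd fwqd uuga obfx kdsj lnypy seo bafi qwb mmb jkcs
Hunk 2: at line 6 remove [obfx,kdsj,lnypy] add [kje,awsg,koat] -> 15 lines: kdjp dcrq mefb rlpe kdkxd fwqd uuga kje awsg koat seo bafi qwb mmb jkcs
Hunk 3: at line 11 remove [qwb] add [kde,svya,lusd] -> 17 lines: kdjp dcrq mefb rlpe kdkxd fwqd uuga kje awsg koat seo bafi kde svya lusd mmb jkcs
Hunk 4: at line 9 remove [seo,bafi,kde] add [ivkx,hbx] -> 16 lines: kdjp dcrq mefb rlpe kdkxd fwqd uuga kje awsg koat ivkx hbx svya lusd mmb jkcs
Hunk 5: at line 8 remove [awsg,koat] add [fysqi,tcsca,bgjqc] -> 17 lines: kdjp dcrq mefb rlpe kdkxd fwqd uuga kje fysqi tcsca bgjqc ivkx hbx svya lusd mmb jkcs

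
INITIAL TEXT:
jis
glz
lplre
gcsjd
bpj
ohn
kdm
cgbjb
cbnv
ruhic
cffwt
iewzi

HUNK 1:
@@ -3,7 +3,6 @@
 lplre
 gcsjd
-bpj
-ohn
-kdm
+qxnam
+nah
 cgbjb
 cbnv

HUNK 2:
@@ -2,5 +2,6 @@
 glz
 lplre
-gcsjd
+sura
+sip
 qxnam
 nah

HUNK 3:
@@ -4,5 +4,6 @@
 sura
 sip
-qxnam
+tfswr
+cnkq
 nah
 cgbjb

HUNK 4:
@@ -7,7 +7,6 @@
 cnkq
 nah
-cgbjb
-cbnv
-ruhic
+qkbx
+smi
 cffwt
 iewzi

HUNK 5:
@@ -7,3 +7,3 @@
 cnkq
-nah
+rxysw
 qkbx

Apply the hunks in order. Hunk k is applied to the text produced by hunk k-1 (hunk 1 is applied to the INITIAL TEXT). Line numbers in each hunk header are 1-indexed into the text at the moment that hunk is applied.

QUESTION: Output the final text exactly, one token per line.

Answer: jis
glz
lplre
sura
sip
tfswr
cnkq
rxysw
qkbx
smi
cffwt
iewzi

Derivation:
Hunk 1: at line 3 remove [bpj,ohn,kdm] add [qxnam,nah] -> 11 lines: jis glz lplre gcsjd qxnam nah cgbjb cbnv ruhic cffwt iewzi
Hunk 2: at line 2 remove [gcsjd] add [sura,sip] -> 12 lines: jis glz lplre sura sip qxnam nah cgbjb cbnv ruhic cffwt iewzi
Hunk 3: at line 4 remove [qxnam] add [tfswr,cnkq] -> 13 lines: jis glz lplre sura sip tfswr cnkq nah cgbjb cbnv ruhic cffwt iewzi
Hunk 4: at line 7 remove [cgbjb,cbnv,ruhic] add [qkbx,smi] -> 12 lines: jis glz lplre sura sip tfswr cnkq nah qkbx smi cffwt iewzi
Hunk 5: at line 7 remove [nah] add [rxysw] -> 12 lines: jis glz lplre sura sip tfswr cnkq rxysw qkbx smi cffwt iewzi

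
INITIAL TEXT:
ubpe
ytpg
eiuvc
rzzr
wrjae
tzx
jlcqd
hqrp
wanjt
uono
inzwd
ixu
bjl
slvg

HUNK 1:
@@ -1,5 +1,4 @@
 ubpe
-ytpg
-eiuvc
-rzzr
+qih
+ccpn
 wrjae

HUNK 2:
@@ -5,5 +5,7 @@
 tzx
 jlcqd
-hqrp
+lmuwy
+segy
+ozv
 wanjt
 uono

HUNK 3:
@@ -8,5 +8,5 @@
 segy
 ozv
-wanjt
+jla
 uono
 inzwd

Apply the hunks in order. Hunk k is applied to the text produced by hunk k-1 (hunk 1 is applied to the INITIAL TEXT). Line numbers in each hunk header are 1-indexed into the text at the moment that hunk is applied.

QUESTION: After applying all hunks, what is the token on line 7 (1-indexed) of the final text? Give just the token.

Answer: lmuwy

Derivation:
Hunk 1: at line 1 remove [ytpg,eiuvc,rzzr] add [qih,ccpn] -> 13 lines: ubpe qih ccpn wrjae tzx jlcqd hqrp wanjt uono inzwd ixu bjl slvg
Hunk 2: at line 5 remove [hqrp] add [lmuwy,segy,ozv] -> 15 lines: ubpe qih ccpn wrjae tzx jlcqd lmuwy segy ozv wanjt uono inzwd ixu bjl slvg
Hunk 3: at line 8 remove [wanjt] add [jla] -> 15 lines: ubpe qih ccpn wrjae tzx jlcqd lmuwy segy ozv jla uono inzwd ixu bjl slvg
Final line 7: lmuwy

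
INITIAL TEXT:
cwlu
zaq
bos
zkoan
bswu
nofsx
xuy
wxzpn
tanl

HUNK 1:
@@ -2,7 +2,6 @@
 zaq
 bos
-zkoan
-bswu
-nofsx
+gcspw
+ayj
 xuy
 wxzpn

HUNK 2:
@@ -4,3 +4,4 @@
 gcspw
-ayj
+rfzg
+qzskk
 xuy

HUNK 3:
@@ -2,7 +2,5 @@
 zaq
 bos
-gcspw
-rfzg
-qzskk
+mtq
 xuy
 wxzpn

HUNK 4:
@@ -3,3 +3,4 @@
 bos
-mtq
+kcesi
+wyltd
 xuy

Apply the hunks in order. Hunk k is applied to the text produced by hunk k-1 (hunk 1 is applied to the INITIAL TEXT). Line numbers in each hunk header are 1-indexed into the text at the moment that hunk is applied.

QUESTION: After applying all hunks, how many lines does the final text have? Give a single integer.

Answer: 8

Derivation:
Hunk 1: at line 2 remove [zkoan,bswu,nofsx] add [gcspw,ayj] -> 8 lines: cwlu zaq bos gcspw ayj xuy wxzpn tanl
Hunk 2: at line 4 remove [ayj] add [rfzg,qzskk] -> 9 lines: cwlu zaq bos gcspw rfzg qzskk xuy wxzpn tanl
Hunk 3: at line 2 remove [gcspw,rfzg,qzskk] add [mtq] -> 7 lines: cwlu zaq bos mtq xuy wxzpn tanl
Hunk 4: at line 3 remove [mtq] add [kcesi,wyltd] -> 8 lines: cwlu zaq bos kcesi wyltd xuy wxzpn tanl
Final line count: 8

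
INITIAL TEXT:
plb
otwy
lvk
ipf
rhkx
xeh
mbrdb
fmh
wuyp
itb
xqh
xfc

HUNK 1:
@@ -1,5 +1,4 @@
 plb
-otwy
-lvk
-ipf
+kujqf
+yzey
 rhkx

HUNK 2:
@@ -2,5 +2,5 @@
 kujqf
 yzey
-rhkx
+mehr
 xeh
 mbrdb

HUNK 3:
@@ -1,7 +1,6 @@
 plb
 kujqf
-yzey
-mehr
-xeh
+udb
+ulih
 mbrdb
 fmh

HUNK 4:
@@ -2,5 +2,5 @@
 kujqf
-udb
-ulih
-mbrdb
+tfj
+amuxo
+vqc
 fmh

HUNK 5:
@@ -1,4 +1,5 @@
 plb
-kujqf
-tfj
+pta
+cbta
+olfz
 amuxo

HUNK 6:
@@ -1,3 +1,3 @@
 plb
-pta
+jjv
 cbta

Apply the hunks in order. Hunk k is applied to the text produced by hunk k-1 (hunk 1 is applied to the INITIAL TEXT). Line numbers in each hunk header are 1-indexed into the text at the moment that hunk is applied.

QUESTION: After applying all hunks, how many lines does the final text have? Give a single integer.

Hunk 1: at line 1 remove [otwy,lvk,ipf] add [kujqf,yzey] -> 11 lines: plb kujqf yzey rhkx xeh mbrdb fmh wuyp itb xqh xfc
Hunk 2: at line 2 remove [rhkx] add [mehr] -> 11 lines: plb kujqf yzey mehr xeh mbrdb fmh wuyp itb xqh xfc
Hunk 3: at line 1 remove [yzey,mehr,xeh] add [udb,ulih] -> 10 lines: plb kujqf udb ulih mbrdb fmh wuyp itb xqh xfc
Hunk 4: at line 2 remove [udb,ulih,mbrdb] add [tfj,amuxo,vqc] -> 10 lines: plb kujqf tfj amuxo vqc fmh wuyp itb xqh xfc
Hunk 5: at line 1 remove [kujqf,tfj] add [pta,cbta,olfz] -> 11 lines: plb pta cbta olfz amuxo vqc fmh wuyp itb xqh xfc
Hunk 6: at line 1 remove [pta] add [jjv] -> 11 lines: plb jjv cbta olfz amuxo vqc fmh wuyp itb xqh xfc
Final line count: 11

Answer: 11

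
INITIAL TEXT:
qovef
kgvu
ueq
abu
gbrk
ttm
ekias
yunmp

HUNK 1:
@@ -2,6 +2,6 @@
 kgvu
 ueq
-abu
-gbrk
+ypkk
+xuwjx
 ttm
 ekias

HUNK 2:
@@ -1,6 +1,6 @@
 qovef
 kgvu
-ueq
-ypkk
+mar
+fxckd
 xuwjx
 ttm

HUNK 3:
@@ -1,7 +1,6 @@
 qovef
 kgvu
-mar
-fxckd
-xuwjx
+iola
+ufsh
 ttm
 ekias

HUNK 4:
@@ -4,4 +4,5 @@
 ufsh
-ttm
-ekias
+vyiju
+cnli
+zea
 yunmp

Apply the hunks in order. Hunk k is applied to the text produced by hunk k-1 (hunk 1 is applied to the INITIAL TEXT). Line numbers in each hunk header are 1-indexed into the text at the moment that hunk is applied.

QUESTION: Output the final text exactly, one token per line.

Answer: qovef
kgvu
iola
ufsh
vyiju
cnli
zea
yunmp

Derivation:
Hunk 1: at line 2 remove [abu,gbrk] add [ypkk,xuwjx] -> 8 lines: qovef kgvu ueq ypkk xuwjx ttm ekias yunmp
Hunk 2: at line 1 remove [ueq,ypkk] add [mar,fxckd] -> 8 lines: qovef kgvu mar fxckd xuwjx ttm ekias yunmp
Hunk 3: at line 1 remove [mar,fxckd,xuwjx] add [iola,ufsh] -> 7 lines: qovef kgvu iola ufsh ttm ekias yunmp
Hunk 4: at line 4 remove [ttm,ekias] add [vyiju,cnli,zea] -> 8 lines: qovef kgvu iola ufsh vyiju cnli zea yunmp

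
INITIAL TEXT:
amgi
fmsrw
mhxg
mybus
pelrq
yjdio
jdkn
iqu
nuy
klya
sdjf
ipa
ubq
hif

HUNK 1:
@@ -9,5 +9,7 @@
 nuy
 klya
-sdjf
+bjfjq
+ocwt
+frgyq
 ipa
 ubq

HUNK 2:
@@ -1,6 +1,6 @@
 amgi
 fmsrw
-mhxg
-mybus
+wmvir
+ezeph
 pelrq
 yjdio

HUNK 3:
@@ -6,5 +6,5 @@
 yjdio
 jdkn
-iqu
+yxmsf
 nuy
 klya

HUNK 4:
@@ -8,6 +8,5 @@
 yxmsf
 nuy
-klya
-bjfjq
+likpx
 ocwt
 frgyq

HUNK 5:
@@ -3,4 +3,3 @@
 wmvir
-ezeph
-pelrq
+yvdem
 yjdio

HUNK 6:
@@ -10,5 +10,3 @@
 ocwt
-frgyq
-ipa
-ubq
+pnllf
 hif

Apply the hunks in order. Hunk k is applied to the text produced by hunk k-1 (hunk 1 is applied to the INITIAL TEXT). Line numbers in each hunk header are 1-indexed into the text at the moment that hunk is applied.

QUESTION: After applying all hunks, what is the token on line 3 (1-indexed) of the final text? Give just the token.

Hunk 1: at line 9 remove [sdjf] add [bjfjq,ocwt,frgyq] -> 16 lines: amgi fmsrw mhxg mybus pelrq yjdio jdkn iqu nuy klya bjfjq ocwt frgyq ipa ubq hif
Hunk 2: at line 1 remove [mhxg,mybus] add [wmvir,ezeph] -> 16 lines: amgi fmsrw wmvir ezeph pelrq yjdio jdkn iqu nuy klya bjfjq ocwt frgyq ipa ubq hif
Hunk 3: at line 6 remove [iqu] add [yxmsf] -> 16 lines: amgi fmsrw wmvir ezeph pelrq yjdio jdkn yxmsf nuy klya bjfjq ocwt frgyq ipa ubq hif
Hunk 4: at line 8 remove [klya,bjfjq] add [likpx] -> 15 lines: amgi fmsrw wmvir ezeph pelrq yjdio jdkn yxmsf nuy likpx ocwt frgyq ipa ubq hif
Hunk 5: at line 3 remove [ezeph,pelrq] add [yvdem] -> 14 lines: amgi fmsrw wmvir yvdem yjdio jdkn yxmsf nuy likpx ocwt frgyq ipa ubq hif
Hunk 6: at line 10 remove [frgyq,ipa,ubq] add [pnllf] -> 12 lines: amgi fmsrw wmvir yvdem yjdio jdkn yxmsf nuy likpx ocwt pnllf hif
Final line 3: wmvir

Answer: wmvir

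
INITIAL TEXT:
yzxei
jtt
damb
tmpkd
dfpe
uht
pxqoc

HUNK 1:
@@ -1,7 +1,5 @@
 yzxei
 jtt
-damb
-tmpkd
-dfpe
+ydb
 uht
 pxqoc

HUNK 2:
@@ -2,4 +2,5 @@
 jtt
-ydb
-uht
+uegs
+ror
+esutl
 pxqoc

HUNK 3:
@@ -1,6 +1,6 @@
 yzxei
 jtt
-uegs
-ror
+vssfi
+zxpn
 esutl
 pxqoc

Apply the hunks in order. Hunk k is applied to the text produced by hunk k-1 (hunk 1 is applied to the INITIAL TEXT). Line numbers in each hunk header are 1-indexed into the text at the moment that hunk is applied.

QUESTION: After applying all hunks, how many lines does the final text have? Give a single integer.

Answer: 6

Derivation:
Hunk 1: at line 1 remove [damb,tmpkd,dfpe] add [ydb] -> 5 lines: yzxei jtt ydb uht pxqoc
Hunk 2: at line 2 remove [ydb,uht] add [uegs,ror,esutl] -> 6 lines: yzxei jtt uegs ror esutl pxqoc
Hunk 3: at line 1 remove [uegs,ror] add [vssfi,zxpn] -> 6 lines: yzxei jtt vssfi zxpn esutl pxqoc
Final line count: 6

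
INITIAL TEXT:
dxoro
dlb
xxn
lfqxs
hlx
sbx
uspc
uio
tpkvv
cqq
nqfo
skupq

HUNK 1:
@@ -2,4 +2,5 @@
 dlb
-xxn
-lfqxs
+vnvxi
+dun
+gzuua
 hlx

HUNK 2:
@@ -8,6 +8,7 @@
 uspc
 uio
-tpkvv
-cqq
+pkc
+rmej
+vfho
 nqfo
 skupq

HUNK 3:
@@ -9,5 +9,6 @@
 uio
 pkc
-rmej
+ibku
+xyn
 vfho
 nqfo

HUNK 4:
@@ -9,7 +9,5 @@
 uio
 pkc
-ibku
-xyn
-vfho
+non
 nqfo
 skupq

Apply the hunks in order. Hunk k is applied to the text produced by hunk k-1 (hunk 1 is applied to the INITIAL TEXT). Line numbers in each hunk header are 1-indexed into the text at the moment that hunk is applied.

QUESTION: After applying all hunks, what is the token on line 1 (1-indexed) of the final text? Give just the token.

Answer: dxoro

Derivation:
Hunk 1: at line 2 remove [xxn,lfqxs] add [vnvxi,dun,gzuua] -> 13 lines: dxoro dlb vnvxi dun gzuua hlx sbx uspc uio tpkvv cqq nqfo skupq
Hunk 2: at line 8 remove [tpkvv,cqq] add [pkc,rmej,vfho] -> 14 lines: dxoro dlb vnvxi dun gzuua hlx sbx uspc uio pkc rmej vfho nqfo skupq
Hunk 3: at line 9 remove [rmej] add [ibku,xyn] -> 15 lines: dxoro dlb vnvxi dun gzuua hlx sbx uspc uio pkc ibku xyn vfho nqfo skupq
Hunk 4: at line 9 remove [ibku,xyn,vfho] add [non] -> 13 lines: dxoro dlb vnvxi dun gzuua hlx sbx uspc uio pkc non nqfo skupq
Final line 1: dxoro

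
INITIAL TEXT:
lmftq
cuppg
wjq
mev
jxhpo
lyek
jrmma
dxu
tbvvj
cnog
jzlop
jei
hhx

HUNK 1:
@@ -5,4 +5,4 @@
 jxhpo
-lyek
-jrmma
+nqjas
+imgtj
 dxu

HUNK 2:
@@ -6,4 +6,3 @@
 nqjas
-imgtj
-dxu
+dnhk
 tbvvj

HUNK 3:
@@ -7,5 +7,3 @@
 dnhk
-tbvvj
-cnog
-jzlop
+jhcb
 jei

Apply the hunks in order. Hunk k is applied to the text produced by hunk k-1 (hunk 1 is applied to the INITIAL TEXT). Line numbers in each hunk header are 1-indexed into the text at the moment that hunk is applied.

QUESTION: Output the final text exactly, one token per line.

Hunk 1: at line 5 remove [lyek,jrmma] add [nqjas,imgtj] -> 13 lines: lmftq cuppg wjq mev jxhpo nqjas imgtj dxu tbvvj cnog jzlop jei hhx
Hunk 2: at line 6 remove [imgtj,dxu] add [dnhk] -> 12 lines: lmftq cuppg wjq mev jxhpo nqjas dnhk tbvvj cnog jzlop jei hhx
Hunk 3: at line 7 remove [tbvvj,cnog,jzlop] add [jhcb] -> 10 lines: lmftq cuppg wjq mev jxhpo nqjas dnhk jhcb jei hhx

Answer: lmftq
cuppg
wjq
mev
jxhpo
nqjas
dnhk
jhcb
jei
hhx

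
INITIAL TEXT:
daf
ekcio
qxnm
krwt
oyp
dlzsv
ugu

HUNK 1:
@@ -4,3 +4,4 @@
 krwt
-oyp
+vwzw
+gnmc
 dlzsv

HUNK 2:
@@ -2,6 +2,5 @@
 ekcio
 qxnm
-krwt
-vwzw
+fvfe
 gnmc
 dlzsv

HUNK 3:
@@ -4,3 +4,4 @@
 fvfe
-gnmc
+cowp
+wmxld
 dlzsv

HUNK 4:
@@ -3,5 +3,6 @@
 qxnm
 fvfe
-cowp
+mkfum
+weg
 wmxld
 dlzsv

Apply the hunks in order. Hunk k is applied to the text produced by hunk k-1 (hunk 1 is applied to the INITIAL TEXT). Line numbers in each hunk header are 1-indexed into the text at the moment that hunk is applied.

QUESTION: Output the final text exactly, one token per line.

Hunk 1: at line 4 remove [oyp] add [vwzw,gnmc] -> 8 lines: daf ekcio qxnm krwt vwzw gnmc dlzsv ugu
Hunk 2: at line 2 remove [krwt,vwzw] add [fvfe] -> 7 lines: daf ekcio qxnm fvfe gnmc dlzsv ugu
Hunk 3: at line 4 remove [gnmc] add [cowp,wmxld] -> 8 lines: daf ekcio qxnm fvfe cowp wmxld dlzsv ugu
Hunk 4: at line 3 remove [cowp] add [mkfum,weg] -> 9 lines: daf ekcio qxnm fvfe mkfum weg wmxld dlzsv ugu

Answer: daf
ekcio
qxnm
fvfe
mkfum
weg
wmxld
dlzsv
ugu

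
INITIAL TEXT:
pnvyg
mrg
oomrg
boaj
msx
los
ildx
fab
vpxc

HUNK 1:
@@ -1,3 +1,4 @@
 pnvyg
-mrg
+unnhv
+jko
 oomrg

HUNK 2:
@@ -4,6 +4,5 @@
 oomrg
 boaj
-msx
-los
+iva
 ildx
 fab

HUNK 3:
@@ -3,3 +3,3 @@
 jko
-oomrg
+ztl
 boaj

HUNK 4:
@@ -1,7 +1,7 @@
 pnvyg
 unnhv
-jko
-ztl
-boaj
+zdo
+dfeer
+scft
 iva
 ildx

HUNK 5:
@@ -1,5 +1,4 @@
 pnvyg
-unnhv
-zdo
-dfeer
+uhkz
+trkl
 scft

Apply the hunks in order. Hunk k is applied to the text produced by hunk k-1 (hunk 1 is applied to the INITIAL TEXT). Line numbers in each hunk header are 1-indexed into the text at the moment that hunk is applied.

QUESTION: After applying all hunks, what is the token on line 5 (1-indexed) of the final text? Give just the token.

Answer: iva

Derivation:
Hunk 1: at line 1 remove [mrg] add [unnhv,jko] -> 10 lines: pnvyg unnhv jko oomrg boaj msx los ildx fab vpxc
Hunk 2: at line 4 remove [msx,los] add [iva] -> 9 lines: pnvyg unnhv jko oomrg boaj iva ildx fab vpxc
Hunk 3: at line 3 remove [oomrg] add [ztl] -> 9 lines: pnvyg unnhv jko ztl boaj iva ildx fab vpxc
Hunk 4: at line 1 remove [jko,ztl,boaj] add [zdo,dfeer,scft] -> 9 lines: pnvyg unnhv zdo dfeer scft iva ildx fab vpxc
Hunk 5: at line 1 remove [unnhv,zdo,dfeer] add [uhkz,trkl] -> 8 lines: pnvyg uhkz trkl scft iva ildx fab vpxc
Final line 5: iva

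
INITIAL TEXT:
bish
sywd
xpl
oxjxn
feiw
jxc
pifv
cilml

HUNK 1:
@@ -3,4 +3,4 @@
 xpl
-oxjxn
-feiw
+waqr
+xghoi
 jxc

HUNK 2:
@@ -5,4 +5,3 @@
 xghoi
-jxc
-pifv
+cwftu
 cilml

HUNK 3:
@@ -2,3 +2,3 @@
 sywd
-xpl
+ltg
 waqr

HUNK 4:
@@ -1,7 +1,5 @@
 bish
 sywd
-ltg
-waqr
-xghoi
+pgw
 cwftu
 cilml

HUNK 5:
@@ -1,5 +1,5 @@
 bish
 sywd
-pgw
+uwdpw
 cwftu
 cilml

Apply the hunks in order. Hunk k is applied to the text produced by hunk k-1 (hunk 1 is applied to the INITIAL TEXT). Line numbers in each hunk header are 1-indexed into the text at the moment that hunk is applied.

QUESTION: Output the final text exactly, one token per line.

Hunk 1: at line 3 remove [oxjxn,feiw] add [waqr,xghoi] -> 8 lines: bish sywd xpl waqr xghoi jxc pifv cilml
Hunk 2: at line 5 remove [jxc,pifv] add [cwftu] -> 7 lines: bish sywd xpl waqr xghoi cwftu cilml
Hunk 3: at line 2 remove [xpl] add [ltg] -> 7 lines: bish sywd ltg waqr xghoi cwftu cilml
Hunk 4: at line 1 remove [ltg,waqr,xghoi] add [pgw] -> 5 lines: bish sywd pgw cwftu cilml
Hunk 5: at line 1 remove [pgw] add [uwdpw] -> 5 lines: bish sywd uwdpw cwftu cilml

Answer: bish
sywd
uwdpw
cwftu
cilml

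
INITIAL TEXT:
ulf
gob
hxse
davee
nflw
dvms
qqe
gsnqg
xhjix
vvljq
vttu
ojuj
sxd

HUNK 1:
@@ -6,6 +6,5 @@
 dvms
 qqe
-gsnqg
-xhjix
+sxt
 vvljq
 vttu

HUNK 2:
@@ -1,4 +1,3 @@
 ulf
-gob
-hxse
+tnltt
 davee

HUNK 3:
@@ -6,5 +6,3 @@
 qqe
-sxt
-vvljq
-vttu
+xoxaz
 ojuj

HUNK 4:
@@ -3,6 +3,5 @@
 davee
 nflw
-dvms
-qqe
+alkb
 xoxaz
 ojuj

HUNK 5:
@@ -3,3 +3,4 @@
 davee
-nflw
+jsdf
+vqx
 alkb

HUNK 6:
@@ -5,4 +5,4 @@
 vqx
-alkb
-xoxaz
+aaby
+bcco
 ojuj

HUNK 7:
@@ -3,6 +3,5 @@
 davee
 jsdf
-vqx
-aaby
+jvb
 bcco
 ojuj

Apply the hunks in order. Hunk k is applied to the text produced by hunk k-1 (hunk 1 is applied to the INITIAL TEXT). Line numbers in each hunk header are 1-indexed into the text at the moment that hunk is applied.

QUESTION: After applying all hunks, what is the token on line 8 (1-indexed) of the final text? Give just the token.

Answer: sxd

Derivation:
Hunk 1: at line 6 remove [gsnqg,xhjix] add [sxt] -> 12 lines: ulf gob hxse davee nflw dvms qqe sxt vvljq vttu ojuj sxd
Hunk 2: at line 1 remove [gob,hxse] add [tnltt] -> 11 lines: ulf tnltt davee nflw dvms qqe sxt vvljq vttu ojuj sxd
Hunk 3: at line 6 remove [sxt,vvljq,vttu] add [xoxaz] -> 9 lines: ulf tnltt davee nflw dvms qqe xoxaz ojuj sxd
Hunk 4: at line 3 remove [dvms,qqe] add [alkb] -> 8 lines: ulf tnltt davee nflw alkb xoxaz ojuj sxd
Hunk 5: at line 3 remove [nflw] add [jsdf,vqx] -> 9 lines: ulf tnltt davee jsdf vqx alkb xoxaz ojuj sxd
Hunk 6: at line 5 remove [alkb,xoxaz] add [aaby,bcco] -> 9 lines: ulf tnltt davee jsdf vqx aaby bcco ojuj sxd
Hunk 7: at line 3 remove [vqx,aaby] add [jvb] -> 8 lines: ulf tnltt davee jsdf jvb bcco ojuj sxd
Final line 8: sxd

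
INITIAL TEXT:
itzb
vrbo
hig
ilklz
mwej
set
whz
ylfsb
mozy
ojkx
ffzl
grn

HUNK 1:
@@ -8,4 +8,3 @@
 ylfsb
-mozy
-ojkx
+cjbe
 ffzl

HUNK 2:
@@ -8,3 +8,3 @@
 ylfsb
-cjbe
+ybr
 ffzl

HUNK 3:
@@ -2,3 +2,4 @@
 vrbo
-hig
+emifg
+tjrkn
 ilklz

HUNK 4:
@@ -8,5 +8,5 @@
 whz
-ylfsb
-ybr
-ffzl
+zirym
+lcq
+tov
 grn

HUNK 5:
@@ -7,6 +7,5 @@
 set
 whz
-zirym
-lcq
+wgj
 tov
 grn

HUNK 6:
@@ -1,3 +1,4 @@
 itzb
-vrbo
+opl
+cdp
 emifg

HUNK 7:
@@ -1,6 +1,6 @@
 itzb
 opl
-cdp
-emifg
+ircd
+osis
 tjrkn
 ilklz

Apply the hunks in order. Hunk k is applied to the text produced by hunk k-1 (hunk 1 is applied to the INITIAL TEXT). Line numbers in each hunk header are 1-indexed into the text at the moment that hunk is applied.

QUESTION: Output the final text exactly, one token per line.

Hunk 1: at line 8 remove [mozy,ojkx] add [cjbe] -> 11 lines: itzb vrbo hig ilklz mwej set whz ylfsb cjbe ffzl grn
Hunk 2: at line 8 remove [cjbe] add [ybr] -> 11 lines: itzb vrbo hig ilklz mwej set whz ylfsb ybr ffzl grn
Hunk 3: at line 2 remove [hig] add [emifg,tjrkn] -> 12 lines: itzb vrbo emifg tjrkn ilklz mwej set whz ylfsb ybr ffzl grn
Hunk 4: at line 8 remove [ylfsb,ybr,ffzl] add [zirym,lcq,tov] -> 12 lines: itzb vrbo emifg tjrkn ilklz mwej set whz zirym lcq tov grn
Hunk 5: at line 7 remove [zirym,lcq] add [wgj] -> 11 lines: itzb vrbo emifg tjrkn ilklz mwej set whz wgj tov grn
Hunk 6: at line 1 remove [vrbo] add [opl,cdp] -> 12 lines: itzb opl cdp emifg tjrkn ilklz mwej set whz wgj tov grn
Hunk 7: at line 1 remove [cdp,emifg] add [ircd,osis] -> 12 lines: itzb opl ircd osis tjrkn ilklz mwej set whz wgj tov grn

Answer: itzb
opl
ircd
osis
tjrkn
ilklz
mwej
set
whz
wgj
tov
grn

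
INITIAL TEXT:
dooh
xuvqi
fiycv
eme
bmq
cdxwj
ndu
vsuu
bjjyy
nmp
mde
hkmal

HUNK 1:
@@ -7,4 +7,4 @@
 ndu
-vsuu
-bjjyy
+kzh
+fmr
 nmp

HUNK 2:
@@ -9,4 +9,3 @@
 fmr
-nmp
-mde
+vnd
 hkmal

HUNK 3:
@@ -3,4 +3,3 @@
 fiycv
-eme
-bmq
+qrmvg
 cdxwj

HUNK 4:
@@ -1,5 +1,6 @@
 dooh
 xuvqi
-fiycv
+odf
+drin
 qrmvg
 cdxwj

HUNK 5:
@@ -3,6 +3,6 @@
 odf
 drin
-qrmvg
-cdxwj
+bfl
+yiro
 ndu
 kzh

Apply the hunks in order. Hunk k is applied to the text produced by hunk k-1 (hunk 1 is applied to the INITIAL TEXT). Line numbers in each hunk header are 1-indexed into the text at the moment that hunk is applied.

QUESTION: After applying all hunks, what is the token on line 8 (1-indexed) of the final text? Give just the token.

Answer: kzh

Derivation:
Hunk 1: at line 7 remove [vsuu,bjjyy] add [kzh,fmr] -> 12 lines: dooh xuvqi fiycv eme bmq cdxwj ndu kzh fmr nmp mde hkmal
Hunk 2: at line 9 remove [nmp,mde] add [vnd] -> 11 lines: dooh xuvqi fiycv eme bmq cdxwj ndu kzh fmr vnd hkmal
Hunk 3: at line 3 remove [eme,bmq] add [qrmvg] -> 10 lines: dooh xuvqi fiycv qrmvg cdxwj ndu kzh fmr vnd hkmal
Hunk 4: at line 1 remove [fiycv] add [odf,drin] -> 11 lines: dooh xuvqi odf drin qrmvg cdxwj ndu kzh fmr vnd hkmal
Hunk 5: at line 3 remove [qrmvg,cdxwj] add [bfl,yiro] -> 11 lines: dooh xuvqi odf drin bfl yiro ndu kzh fmr vnd hkmal
Final line 8: kzh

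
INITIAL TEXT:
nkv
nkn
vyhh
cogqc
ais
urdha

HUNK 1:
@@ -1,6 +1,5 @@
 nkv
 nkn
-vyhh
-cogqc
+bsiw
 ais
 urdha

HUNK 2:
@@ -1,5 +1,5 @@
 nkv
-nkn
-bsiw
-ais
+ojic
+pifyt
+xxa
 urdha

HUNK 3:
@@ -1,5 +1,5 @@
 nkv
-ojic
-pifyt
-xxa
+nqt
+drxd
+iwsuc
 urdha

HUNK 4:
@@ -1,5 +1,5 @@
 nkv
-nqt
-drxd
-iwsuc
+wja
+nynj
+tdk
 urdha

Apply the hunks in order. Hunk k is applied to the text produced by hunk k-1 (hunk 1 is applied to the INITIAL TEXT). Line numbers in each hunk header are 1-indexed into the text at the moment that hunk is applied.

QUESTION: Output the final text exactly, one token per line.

Hunk 1: at line 1 remove [vyhh,cogqc] add [bsiw] -> 5 lines: nkv nkn bsiw ais urdha
Hunk 2: at line 1 remove [nkn,bsiw,ais] add [ojic,pifyt,xxa] -> 5 lines: nkv ojic pifyt xxa urdha
Hunk 3: at line 1 remove [ojic,pifyt,xxa] add [nqt,drxd,iwsuc] -> 5 lines: nkv nqt drxd iwsuc urdha
Hunk 4: at line 1 remove [nqt,drxd,iwsuc] add [wja,nynj,tdk] -> 5 lines: nkv wja nynj tdk urdha

Answer: nkv
wja
nynj
tdk
urdha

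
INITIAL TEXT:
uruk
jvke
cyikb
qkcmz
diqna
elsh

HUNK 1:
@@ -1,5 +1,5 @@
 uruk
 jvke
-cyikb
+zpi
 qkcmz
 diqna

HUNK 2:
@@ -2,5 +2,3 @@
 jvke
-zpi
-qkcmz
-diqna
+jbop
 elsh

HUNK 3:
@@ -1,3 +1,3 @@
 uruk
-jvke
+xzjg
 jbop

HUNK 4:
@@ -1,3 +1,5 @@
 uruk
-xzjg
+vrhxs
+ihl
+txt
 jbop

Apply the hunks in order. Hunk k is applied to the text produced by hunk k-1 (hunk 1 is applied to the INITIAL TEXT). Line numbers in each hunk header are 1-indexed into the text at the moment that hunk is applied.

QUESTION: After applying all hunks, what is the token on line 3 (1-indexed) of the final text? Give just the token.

Hunk 1: at line 1 remove [cyikb] add [zpi] -> 6 lines: uruk jvke zpi qkcmz diqna elsh
Hunk 2: at line 2 remove [zpi,qkcmz,diqna] add [jbop] -> 4 lines: uruk jvke jbop elsh
Hunk 3: at line 1 remove [jvke] add [xzjg] -> 4 lines: uruk xzjg jbop elsh
Hunk 4: at line 1 remove [xzjg] add [vrhxs,ihl,txt] -> 6 lines: uruk vrhxs ihl txt jbop elsh
Final line 3: ihl

Answer: ihl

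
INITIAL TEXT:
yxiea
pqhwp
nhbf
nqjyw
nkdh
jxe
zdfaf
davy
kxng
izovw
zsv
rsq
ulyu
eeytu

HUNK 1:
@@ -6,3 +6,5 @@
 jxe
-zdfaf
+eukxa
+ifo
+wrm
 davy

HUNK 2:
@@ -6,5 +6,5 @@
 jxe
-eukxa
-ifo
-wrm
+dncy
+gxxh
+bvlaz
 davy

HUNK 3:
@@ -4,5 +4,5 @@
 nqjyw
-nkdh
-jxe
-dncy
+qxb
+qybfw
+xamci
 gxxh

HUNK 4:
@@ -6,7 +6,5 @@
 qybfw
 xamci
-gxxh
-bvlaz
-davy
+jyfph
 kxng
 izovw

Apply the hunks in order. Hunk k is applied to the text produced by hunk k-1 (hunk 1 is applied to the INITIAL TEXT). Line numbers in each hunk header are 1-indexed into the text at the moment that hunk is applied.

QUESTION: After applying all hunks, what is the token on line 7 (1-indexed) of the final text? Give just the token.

Hunk 1: at line 6 remove [zdfaf] add [eukxa,ifo,wrm] -> 16 lines: yxiea pqhwp nhbf nqjyw nkdh jxe eukxa ifo wrm davy kxng izovw zsv rsq ulyu eeytu
Hunk 2: at line 6 remove [eukxa,ifo,wrm] add [dncy,gxxh,bvlaz] -> 16 lines: yxiea pqhwp nhbf nqjyw nkdh jxe dncy gxxh bvlaz davy kxng izovw zsv rsq ulyu eeytu
Hunk 3: at line 4 remove [nkdh,jxe,dncy] add [qxb,qybfw,xamci] -> 16 lines: yxiea pqhwp nhbf nqjyw qxb qybfw xamci gxxh bvlaz davy kxng izovw zsv rsq ulyu eeytu
Hunk 4: at line 6 remove [gxxh,bvlaz,davy] add [jyfph] -> 14 lines: yxiea pqhwp nhbf nqjyw qxb qybfw xamci jyfph kxng izovw zsv rsq ulyu eeytu
Final line 7: xamci

Answer: xamci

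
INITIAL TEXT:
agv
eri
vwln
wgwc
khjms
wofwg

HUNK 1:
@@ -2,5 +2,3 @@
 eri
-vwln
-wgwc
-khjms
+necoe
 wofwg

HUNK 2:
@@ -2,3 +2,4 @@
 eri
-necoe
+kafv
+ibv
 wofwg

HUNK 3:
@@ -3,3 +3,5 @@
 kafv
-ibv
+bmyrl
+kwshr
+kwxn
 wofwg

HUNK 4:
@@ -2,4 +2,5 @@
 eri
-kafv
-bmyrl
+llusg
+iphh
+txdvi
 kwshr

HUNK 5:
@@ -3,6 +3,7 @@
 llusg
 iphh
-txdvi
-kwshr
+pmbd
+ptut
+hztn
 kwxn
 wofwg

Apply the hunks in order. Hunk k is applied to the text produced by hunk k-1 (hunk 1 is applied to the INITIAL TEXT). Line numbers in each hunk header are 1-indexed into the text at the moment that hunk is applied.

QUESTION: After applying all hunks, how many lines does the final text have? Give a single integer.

Hunk 1: at line 2 remove [vwln,wgwc,khjms] add [necoe] -> 4 lines: agv eri necoe wofwg
Hunk 2: at line 2 remove [necoe] add [kafv,ibv] -> 5 lines: agv eri kafv ibv wofwg
Hunk 3: at line 3 remove [ibv] add [bmyrl,kwshr,kwxn] -> 7 lines: agv eri kafv bmyrl kwshr kwxn wofwg
Hunk 4: at line 2 remove [kafv,bmyrl] add [llusg,iphh,txdvi] -> 8 lines: agv eri llusg iphh txdvi kwshr kwxn wofwg
Hunk 5: at line 3 remove [txdvi,kwshr] add [pmbd,ptut,hztn] -> 9 lines: agv eri llusg iphh pmbd ptut hztn kwxn wofwg
Final line count: 9

Answer: 9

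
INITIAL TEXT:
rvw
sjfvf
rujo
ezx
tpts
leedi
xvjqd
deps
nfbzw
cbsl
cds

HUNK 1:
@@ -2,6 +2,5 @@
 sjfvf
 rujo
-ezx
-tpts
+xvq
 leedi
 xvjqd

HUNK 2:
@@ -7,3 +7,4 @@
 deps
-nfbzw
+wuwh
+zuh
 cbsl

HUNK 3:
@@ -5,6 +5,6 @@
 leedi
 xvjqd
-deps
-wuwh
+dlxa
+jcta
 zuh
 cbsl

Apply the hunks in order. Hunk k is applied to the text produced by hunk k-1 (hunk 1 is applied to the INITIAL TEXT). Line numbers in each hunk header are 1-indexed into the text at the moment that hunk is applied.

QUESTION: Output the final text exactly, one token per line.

Answer: rvw
sjfvf
rujo
xvq
leedi
xvjqd
dlxa
jcta
zuh
cbsl
cds

Derivation:
Hunk 1: at line 2 remove [ezx,tpts] add [xvq] -> 10 lines: rvw sjfvf rujo xvq leedi xvjqd deps nfbzw cbsl cds
Hunk 2: at line 7 remove [nfbzw] add [wuwh,zuh] -> 11 lines: rvw sjfvf rujo xvq leedi xvjqd deps wuwh zuh cbsl cds
Hunk 3: at line 5 remove [deps,wuwh] add [dlxa,jcta] -> 11 lines: rvw sjfvf rujo xvq leedi xvjqd dlxa jcta zuh cbsl cds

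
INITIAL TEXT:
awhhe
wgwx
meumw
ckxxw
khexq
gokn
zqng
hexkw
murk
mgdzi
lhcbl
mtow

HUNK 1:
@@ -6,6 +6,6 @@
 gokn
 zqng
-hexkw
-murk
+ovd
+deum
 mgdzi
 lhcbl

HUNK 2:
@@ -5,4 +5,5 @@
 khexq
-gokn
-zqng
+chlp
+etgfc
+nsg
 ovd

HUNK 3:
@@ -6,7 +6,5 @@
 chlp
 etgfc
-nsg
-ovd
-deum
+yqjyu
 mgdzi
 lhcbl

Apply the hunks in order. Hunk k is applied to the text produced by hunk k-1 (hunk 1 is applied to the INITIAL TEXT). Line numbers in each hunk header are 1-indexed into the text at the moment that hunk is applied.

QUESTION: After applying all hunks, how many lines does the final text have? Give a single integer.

Hunk 1: at line 6 remove [hexkw,murk] add [ovd,deum] -> 12 lines: awhhe wgwx meumw ckxxw khexq gokn zqng ovd deum mgdzi lhcbl mtow
Hunk 2: at line 5 remove [gokn,zqng] add [chlp,etgfc,nsg] -> 13 lines: awhhe wgwx meumw ckxxw khexq chlp etgfc nsg ovd deum mgdzi lhcbl mtow
Hunk 3: at line 6 remove [nsg,ovd,deum] add [yqjyu] -> 11 lines: awhhe wgwx meumw ckxxw khexq chlp etgfc yqjyu mgdzi lhcbl mtow
Final line count: 11

Answer: 11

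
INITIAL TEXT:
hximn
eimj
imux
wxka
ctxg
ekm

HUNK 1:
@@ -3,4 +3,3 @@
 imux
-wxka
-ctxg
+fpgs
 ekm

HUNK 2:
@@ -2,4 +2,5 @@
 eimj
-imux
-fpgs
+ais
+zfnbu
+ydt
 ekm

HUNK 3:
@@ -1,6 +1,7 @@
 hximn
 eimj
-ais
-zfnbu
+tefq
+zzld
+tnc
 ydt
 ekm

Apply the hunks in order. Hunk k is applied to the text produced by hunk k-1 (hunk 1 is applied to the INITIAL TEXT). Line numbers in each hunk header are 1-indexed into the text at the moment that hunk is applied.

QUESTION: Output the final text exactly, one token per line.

Answer: hximn
eimj
tefq
zzld
tnc
ydt
ekm

Derivation:
Hunk 1: at line 3 remove [wxka,ctxg] add [fpgs] -> 5 lines: hximn eimj imux fpgs ekm
Hunk 2: at line 2 remove [imux,fpgs] add [ais,zfnbu,ydt] -> 6 lines: hximn eimj ais zfnbu ydt ekm
Hunk 3: at line 1 remove [ais,zfnbu] add [tefq,zzld,tnc] -> 7 lines: hximn eimj tefq zzld tnc ydt ekm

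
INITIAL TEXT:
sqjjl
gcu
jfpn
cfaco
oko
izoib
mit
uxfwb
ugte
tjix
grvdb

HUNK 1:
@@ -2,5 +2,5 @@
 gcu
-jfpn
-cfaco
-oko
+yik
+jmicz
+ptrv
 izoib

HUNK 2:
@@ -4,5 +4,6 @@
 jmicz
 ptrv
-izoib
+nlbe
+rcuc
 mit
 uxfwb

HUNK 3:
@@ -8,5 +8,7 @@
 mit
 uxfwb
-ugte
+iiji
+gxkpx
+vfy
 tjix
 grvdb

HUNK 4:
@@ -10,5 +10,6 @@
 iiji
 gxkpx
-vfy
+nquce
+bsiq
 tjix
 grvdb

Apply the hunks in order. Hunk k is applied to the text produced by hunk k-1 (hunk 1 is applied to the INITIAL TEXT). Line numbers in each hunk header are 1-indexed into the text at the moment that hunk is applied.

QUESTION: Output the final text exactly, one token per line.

Hunk 1: at line 2 remove [jfpn,cfaco,oko] add [yik,jmicz,ptrv] -> 11 lines: sqjjl gcu yik jmicz ptrv izoib mit uxfwb ugte tjix grvdb
Hunk 2: at line 4 remove [izoib] add [nlbe,rcuc] -> 12 lines: sqjjl gcu yik jmicz ptrv nlbe rcuc mit uxfwb ugte tjix grvdb
Hunk 3: at line 8 remove [ugte] add [iiji,gxkpx,vfy] -> 14 lines: sqjjl gcu yik jmicz ptrv nlbe rcuc mit uxfwb iiji gxkpx vfy tjix grvdb
Hunk 4: at line 10 remove [vfy] add [nquce,bsiq] -> 15 lines: sqjjl gcu yik jmicz ptrv nlbe rcuc mit uxfwb iiji gxkpx nquce bsiq tjix grvdb

Answer: sqjjl
gcu
yik
jmicz
ptrv
nlbe
rcuc
mit
uxfwb
iiji
gxkpx
nquce
bsiq
tjix
grvdb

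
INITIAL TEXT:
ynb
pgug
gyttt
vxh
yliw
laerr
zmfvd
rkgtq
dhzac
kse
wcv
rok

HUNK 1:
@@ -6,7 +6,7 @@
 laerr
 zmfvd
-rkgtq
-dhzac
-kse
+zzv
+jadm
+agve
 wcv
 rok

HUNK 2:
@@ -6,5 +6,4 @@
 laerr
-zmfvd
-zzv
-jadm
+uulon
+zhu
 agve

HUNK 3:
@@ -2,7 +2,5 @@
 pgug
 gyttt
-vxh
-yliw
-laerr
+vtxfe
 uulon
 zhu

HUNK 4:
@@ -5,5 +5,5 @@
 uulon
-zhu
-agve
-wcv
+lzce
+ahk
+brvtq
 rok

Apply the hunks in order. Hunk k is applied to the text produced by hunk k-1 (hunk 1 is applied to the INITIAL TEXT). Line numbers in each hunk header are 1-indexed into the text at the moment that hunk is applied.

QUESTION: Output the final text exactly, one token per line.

Hunk 1: at line 6 remove [rkgtq,dhzac,kse] add [zzv,jadm,agve] -> 12 lines: ynb pgug gyttt vxh yliw laerr zmfvd zzv jadm agve wcv rok
Hunk 2: at line 6 remove [zmfvd,zzv,jadm] add [uulon,zhu] -> 11 lines: ynb pgug gyttt vxh yliw laerr uulon zhu agve wcv rok
Hunk 3: at line 2 remove [vxh,yliw,laerr] add [vtxfe] -> 9 lines: ynb pgug gyttt vtxfe uulon zhu agve wcv rok
Hunk 4: at line 5 remove [zhu,agve,wcv] add [lzce,ahk,brvtq] -> 9 lines: ynb pgug gyttt vtxfe uulon lzce ahk brvtq rok

Answer: ynb
pgug
gyttt
vtxfe
uulon
lzce
ahk
brvtq
rok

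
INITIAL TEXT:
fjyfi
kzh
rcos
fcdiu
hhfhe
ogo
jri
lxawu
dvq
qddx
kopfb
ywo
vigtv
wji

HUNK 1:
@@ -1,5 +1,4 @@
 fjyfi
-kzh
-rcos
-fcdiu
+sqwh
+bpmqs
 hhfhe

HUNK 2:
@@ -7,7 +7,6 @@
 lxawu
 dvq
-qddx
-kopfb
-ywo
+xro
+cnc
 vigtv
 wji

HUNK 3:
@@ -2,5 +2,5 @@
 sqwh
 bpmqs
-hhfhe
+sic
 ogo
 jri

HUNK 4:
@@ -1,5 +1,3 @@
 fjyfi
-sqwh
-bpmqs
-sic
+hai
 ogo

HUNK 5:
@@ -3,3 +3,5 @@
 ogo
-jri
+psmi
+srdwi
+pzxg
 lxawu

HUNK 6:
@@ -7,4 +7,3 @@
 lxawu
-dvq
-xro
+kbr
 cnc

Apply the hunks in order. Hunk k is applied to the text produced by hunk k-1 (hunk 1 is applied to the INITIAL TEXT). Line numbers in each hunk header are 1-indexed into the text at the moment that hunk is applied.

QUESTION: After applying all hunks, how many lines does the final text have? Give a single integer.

Hunk 1: at line 1 remove [kzh,rcos,fcdiu] add [sqwh,bpmqs] -> 13 lines: fjyfi sqwh bpmqs hhfhe ogo jri lxawu dvq qddx kopfb ywo vigtv wji
Hunk 2: at line 7 remove [qddx,kopfb,ywo] add [xro,cnc] -> 12 lines: fjyfi sqwh bpmqs hhfhe ogo jri lxawu dvq xro cnc vigtv wji
Hunk 3: at line 2 remove [hhfhe] add [sic] -> 12 lines: fjyfi sqwh bpmqs sic ogo jri lxawu dvq xro cnc vigtv wji
Hunk 4: at line 1 remove [sqwh,bpmqs,sic] add [hai] -> 10 lines: fjyfi hai ogo jri lxawu dvq xro cnc vigtv wji
Hunk 5: at line 3 remove [jri] add [psmi,srdwi,pzxg] -> 12 lines: fjyfi hai ogo psmi srdwi pzxg lxawu dvq xro cnc vigtv wji
Hunk 6: at line 7 remove [dvq,xro] add [kbr] -> 11 lines: fjyfi hai ogo psmi srdwi pzxg lxawu kbr cnc vigtv wji
Final line count: 11

Answer: 11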